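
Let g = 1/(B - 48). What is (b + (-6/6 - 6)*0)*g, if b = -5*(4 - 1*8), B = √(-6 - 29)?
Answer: -960/2339 - 20*I*√35/2339 ≈ -0.41043 - 0.050586*I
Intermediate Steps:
B = I*√35 (B = √(-35) = I*√35 ≈ 5.9161*I)
b = 20 (b = -5*(4 - 8) = -5*(-4) = 20)
g = 1/(-48 + I*√35) (g = 1/(I*√35 - 48) = 1/(-48 + I*√35) ≈ -0.020522 - 0.0025293*I)
(b + (-6/6 - 6)*0)*g = (20 + (-6/6 - 6)*0)*(-48/2339 - I*√35/2339) = (20 + (-6*⅙ - 6)*0)*(-48/2339 - I*√35/2339) = (20 + (-1 - 6)*0)*(-48/2339 - I*√35/2339) = (20 - 7*0)*(-48/2339 - I*√35/2339) = (20 + 0)*(-48/2339 - I*√35/2339) = 20*(-48/2339 - I*√35/2339) = -960/2339 - 20*I*√35/2339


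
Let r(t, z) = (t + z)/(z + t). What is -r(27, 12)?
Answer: -1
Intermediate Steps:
r(t, z) = 1 (r(t, z) = (t + z)/(t + z) = 1)
-r(27, 12) = -1*1 = -1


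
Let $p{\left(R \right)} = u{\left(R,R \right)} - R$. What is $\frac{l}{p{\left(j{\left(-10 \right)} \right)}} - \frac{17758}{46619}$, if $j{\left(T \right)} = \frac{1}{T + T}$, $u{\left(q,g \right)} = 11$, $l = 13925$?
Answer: $\frac{12979466982}{10302799} \approx 1259.8$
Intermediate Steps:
$j{\left(T \right)} = \frac{1}{2 T}$
$p{\left(R \right)} = 11 - R$
$\frac{l}{p{\left(j{\left(-10 \right)} \right)}} - \frac{17758}{46619} = \frac{13925}{11 - \frac{1}{2 \left(-10\right)}} - \frac{17758}{46619} = \frac{13925}{11 - \frac{1}{2} \left(- \frac{1}{10}\right)} - \frac{17758}{46619} = \frac{13925}{11 - - \frac{1}{20}} - \frac{17758}{46619} = \frac{13925}{11 + \frac{1}{20}} - \frac{17758}{46619} = \frac{13925}{\frac{221}{20}} - \frac{17758}{46619} = 13925 \cdot \frac{20}{221} - \frac{17758}{46619} = \frac{278500}{221} - \frac{17758}{46619} = \frac{12979466982}{10302799}$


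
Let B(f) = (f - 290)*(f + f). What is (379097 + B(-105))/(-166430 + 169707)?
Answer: 462047/3277 ≈ 141.00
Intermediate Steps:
B(f) = 2*f*(-290 + f) (B(f) = (-290 + f)*(2*f) = 2*f*(-290 + f))
(379097 + B(-105))/(-166430 + 169707) = (379097 + 2*(-105)*(-290 - 105))/(-166430 + 169707) = (379097 + 2*(-105)*(-395))/3277 = (379097 + 82950)*(1/3277) = 462047*(1/3277) = 462047/3277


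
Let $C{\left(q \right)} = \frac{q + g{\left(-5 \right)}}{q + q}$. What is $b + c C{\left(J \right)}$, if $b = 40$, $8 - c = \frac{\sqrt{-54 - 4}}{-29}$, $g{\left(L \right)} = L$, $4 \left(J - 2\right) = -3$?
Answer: $28 - \frac{3 i \sqrt{58}}{58} \approx 28.0 - 0.39392 i$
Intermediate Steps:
$J = \frac{5}{4}$ ($J = 2 + \frac{1}{4} \left(-3\right) = 2 - \frac{3}{4} = \frac{5}{4} \approx 1.25$)
$c = 8 + \frac{i \sqrt{58}}{29}$ ($c = 8 - \frac{\sqrt{-54 - 4}}{-29} = 8 - \sqrt{-58} \left(- \frac{1}{29}\right) = 8 - i \sqrt{58} \left(- \frac{1}{29}\right) = 8 - - \frac{i \sqrt{58}}{29} = 8 + \frac{i \sqrt{58}}{29} \approx 8.0 + 0.26261 i$)
$C{\left(q \right)} = \frac{-5 + q}{2 q}$ ($C{\left(q \right)} = \frac{q - 5}{q + q} = \frac{-5 + q}{2 q}$)
$b + c C{\left(J \right)} = 40 + \left(8 + \frac{i \sqrt{58}}{29}\right) \frac{-5 + \frac{5}{4}}{2 \cdot \frac{5}{4}} = 40 + \left(8 + \frac{i \sqrt{58}}{29}\right) \frac{1}{2} \cdot \frac{4}{5} \left(- \frac{15}{4}\right) = 40 + \left(8 + \frac{i \sqrt{58}}{29}\right) \left(- \frac{3}{2}\right) = 40 - \left(12 + \frac{3 i \sqrt{58}}{58}\right) = 28 - \frac{3 i \sqrt{58}}{58}$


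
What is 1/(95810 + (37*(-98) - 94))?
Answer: 1/92090 ≈ 1.0859e-5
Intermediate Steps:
1/(95810 + (37*(-98) - 94)) = 1/(95810 + (-3626 - 94)) = 1/(95810 - 3720) = 1/92090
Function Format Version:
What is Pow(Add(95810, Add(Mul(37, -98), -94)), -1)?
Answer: Rational(1, 92090) ≈ 1.0859e-5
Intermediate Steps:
Pow(Add(95810, Add(Mul(37, -98), -94)), -1) = Pow(Add(95810, Add(-3626, -94)), -1) = Pow(Add(95810, -3720), -1) = Pow(92090, -1) = Rational(1, 92090)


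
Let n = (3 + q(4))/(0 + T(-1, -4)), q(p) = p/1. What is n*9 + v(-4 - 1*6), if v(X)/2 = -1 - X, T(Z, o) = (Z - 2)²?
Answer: 25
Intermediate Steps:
q(p) = p (q(p) = p*1 = p)
T(Z, o) = (-2 + Z)²
n = 7/9 (n = (3 + 4)/(0 + (-2 - 1)²) = 7/(0 + (-3)²) = 7/(0 + 9) = 7/9 ≈ 0.77778)
v(X) = -2 - 2*X (v(X) = 2*(-1 - X) = -2 - 2*X)
n*9 + v(-4 - 1*6) = (7/9)*9 + (-2 - 2*(-4 - 1*6)) = 7 + (-2 - 2*(-4 - 6)) = 7 + (-2 - 2*(-10)) = 7 + (-2 + 20) = 7 + 18 = 25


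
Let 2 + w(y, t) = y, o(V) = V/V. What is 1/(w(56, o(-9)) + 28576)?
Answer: 1/28630 ≈ 3.4928e-5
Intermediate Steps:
o(V) = 1
w(y, t) = -2 + y
1/(w(56, o(-9)) + 28576) = 1/((-2 + 56) + 28576) = 1/(54 + 28576) = 1/28630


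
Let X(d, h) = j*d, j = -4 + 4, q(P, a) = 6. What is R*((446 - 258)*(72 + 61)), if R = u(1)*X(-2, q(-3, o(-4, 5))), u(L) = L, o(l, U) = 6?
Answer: 0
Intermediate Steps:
j = 0
X(d, h) = 0 (X(d, h) = 0*d = 0)
R = 0 (R = 1*0 = 0)
R*((446 - 258)*(72 + 61)) = 0*((446 - 258)*(72 + 61)) = 0*(188*133) = 0*25004 = 0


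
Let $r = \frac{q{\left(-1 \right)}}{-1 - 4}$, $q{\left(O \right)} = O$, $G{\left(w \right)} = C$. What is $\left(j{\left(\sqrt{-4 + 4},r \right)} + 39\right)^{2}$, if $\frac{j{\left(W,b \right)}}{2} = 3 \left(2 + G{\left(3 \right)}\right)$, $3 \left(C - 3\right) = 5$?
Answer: $6241$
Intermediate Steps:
$C = \frac{14}{3}$ ($C = 3 + \frac{1}{3} \cdot 5 = 3 + \frac{5}{3} = \frac{14}{3} \approx 4.6667$)
$G{\left(w \right)} = \frac{14}{3}$
$r = \frac{1}{5}$ ($r = - \frac{1}{-1 - 4} = - \frac{1}{-5} = \left(-1\right) \left(- \frac{1}{5}\right) = \frac{1}{5} \approx 0.2$)
$j{\left(W,b \right)} = 40$ ($j{\left(W,b \right)} = 2 \cdot 3 \left(2 + \frac{14}{3}\right) = 2 \cdot 3 \cdot \frac{20}{3} = 2 \cdot 20 = 40$)
$\left(j{\left(\sqrt{-4 + 4},r \right)} + 39\right)^{2} = \left(40 + 39\right)^{2} = 79^{2} = 6241$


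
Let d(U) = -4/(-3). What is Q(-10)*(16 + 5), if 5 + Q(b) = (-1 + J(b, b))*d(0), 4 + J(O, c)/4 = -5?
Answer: -1141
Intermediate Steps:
d(U) = 4/3 (d(U) = -4*(-⅓) = 4/3)
J(O, c) = -36 (J(O, c) = -16 + 4*(-5) = -16 - 20 = -36)
Q(b) = -163/3 (Q(b) = -5 + (-1 - 36)*(4/3) = -5 - 37*4/3 = -5 - 148/3 = -163/3)
Q(-10)*(16 + 5) = -163*(16 + 5)/3 = -163/3*21 = -1141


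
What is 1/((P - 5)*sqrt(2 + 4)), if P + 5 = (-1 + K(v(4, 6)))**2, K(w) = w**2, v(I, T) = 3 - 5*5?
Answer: sqrt(6)/1399674 ≈ 1.7500e-6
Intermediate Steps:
v(I, T) = -22 (v(I, T) = 3 - 25 = -22)
P = 233284 (P = -5 + (-1 + (-22)**2)**2 = -5 + (-1 + 484)**2 = -5 + 483**2 = -5 + 233289 = 233284)
1/((P - 5)*sqrt(2 + 4)) = 1/((233284 - 5)*sqrt(2 + 4)) = 1/(233279*sqrt(6)) = sqrt(6)/1399674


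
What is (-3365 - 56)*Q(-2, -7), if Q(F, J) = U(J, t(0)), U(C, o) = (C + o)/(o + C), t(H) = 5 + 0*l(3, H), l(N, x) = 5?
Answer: -3421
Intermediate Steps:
t(H) = 5 (t(H) = 5 + 0*5 = 5 + 0 = 5)
U(C, o) = 1 (U(C, o) = (C + o)/(C + o) = 1)
Q(F, J) = 1
(-3365 - 56)*Q(-2, -7) = (-3365 - 56)*1 = -3421*1 = -3421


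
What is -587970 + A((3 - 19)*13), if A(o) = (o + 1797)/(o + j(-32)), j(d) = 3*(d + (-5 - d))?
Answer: -131118899/223 ≈ -5.8798e+5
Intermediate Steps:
j(d) = -15 (j(d) = 3*(-5) = -15)
A(o) = (1797 + o)/(-15 + o) (A(o) = (o + 1797)/(o - 15) = (1797 + o)/(-15 + o))
-587970 + A((3 - 19)*13) = -587970 + (1797 + (3 - 19)*13)/(-15 + (3 - 19)*13) = -587970 + (1797 - 16*13)/(-15 - 16*13) = -587970 + (1797 - 208)/(-15 - 208) = -587970 + 1589/(-223) = -587970 - 1/223*1589 = -587970 - 1589/223 = -131118899/223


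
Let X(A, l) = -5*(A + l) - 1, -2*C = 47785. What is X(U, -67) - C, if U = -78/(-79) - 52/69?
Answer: 264104563/10902 ≈ 24225.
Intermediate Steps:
C = -47785/2 (C = -½*47785 = -47785/2 ≈ -23893.)
U = 1274/5451 (U = -78*(-1/79) - 52*1/69 = 78/79 - 52/69 = 1274/5451 ≈ 0.23372)
X(A, l) = -1 - 5*A - 5*l (X(A, l) = (-5*A - 5*l) - 1 = -1 - 5*A - 5*l)
X(U, -67) - C = (-1 - 5*1274/5451 - 5*(-67)) - 1*(-47785/2) = (-1 - 6370/5451 + 335) + 47785/2 = 1814264/5451 + 47785/2 = 264104563/10902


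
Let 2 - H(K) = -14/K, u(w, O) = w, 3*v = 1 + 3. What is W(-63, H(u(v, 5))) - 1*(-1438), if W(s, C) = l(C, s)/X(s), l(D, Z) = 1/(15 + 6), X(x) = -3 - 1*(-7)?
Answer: 120793/84 ≈ 1438.0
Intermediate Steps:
v = 4/3 (v = (1 + 3)/3 = (⅓)*4 = 4/3 ≈ 1.3333)
H(K) = 2 + 14/K (H(K) = 2 - (-14)/K = 2 + 14/K)
X(x) = 4 (X(x) = -3 + 7 = 4)
l(D, Z) = 1/21
W(s, C) = 1/84 (W(s, C) = (1/21)/4 = (1/21)*(¼) = 1/84)
W(-63, H(u(v, 5))) - 1*(-1438) = 1/84 - 1*(-1438) = 1/84 + 1438 = 120793/84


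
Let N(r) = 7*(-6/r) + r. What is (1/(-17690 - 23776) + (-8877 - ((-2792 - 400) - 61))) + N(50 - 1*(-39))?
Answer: -20428515251/3690474 ≈ -5535.5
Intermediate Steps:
N(r) = r - 42/r (N(r) = -42/r + r = r - 42/r)
(1/(-17690 - 23776) + (-8877 - ((-2792 - 400) - 61))) + N(50 - 1*(-39)) = (1/(-17690 - 23776) + (-8877 - ((-2792 - 400) - 61))) + ((50 - 1*(-39)) - 42/(50 - 1*(-39))) = (1/(-41466) + (-8877 - (-3192 - 61))) + ((50 + 39) - 42/(50 + 39)) = (-1/41466 + (-8877 - 1*(-3253))) + (89 - 42/89) = (-1/41466 + (-8877 + 3253)) + (89 - 42*1/89) = (-1/41466 - 5624) + (89 - 42/89) = -233204785/41466 + 7879/89 = -20428515251/3690474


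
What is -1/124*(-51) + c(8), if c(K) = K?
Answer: 1043/124 ≈ 8.4113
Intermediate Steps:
-1/124*(-51) + c(8) = -1/124*(-51) + 8 = 51/124 + 8 = 1043/124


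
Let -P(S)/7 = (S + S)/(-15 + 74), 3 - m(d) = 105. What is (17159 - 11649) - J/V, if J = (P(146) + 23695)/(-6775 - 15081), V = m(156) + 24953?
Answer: 176570507507001/32045463904 ≈ 5510.0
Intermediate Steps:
m(d) = -102 (m(d) = 3 - 1*105 = 3 - 105 = -102)
P(S) = -14*S/59 (P(S) = -7*(S + S)/(-15 + 74) = -7*2*S/59 = -14*S/59)
V = 24851 (V = -102 + 24953 = 24851)
J = -1395961/1289504 (J = (-14/59*146 + 23695)/(-6775 - 15081) = (-2044/59 + 23695)/(-21856) = (1395961/59)*(-1/21856) = -1395961/1289504 ≈ -1.0826)
(17159 - 11649) - J/V = (17159 - 11649) - (-1395961)/(1289504*24851) = 5510 - (-1395961)/(1289504*24851) = 5510 - 1*(-1395961/32045463904) = 5510 + 1395961/32045463904 = 176570507507001/32045463904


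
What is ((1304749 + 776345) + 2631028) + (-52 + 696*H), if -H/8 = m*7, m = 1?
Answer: 4673094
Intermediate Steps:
H = -56 (H = -8*7 = -56)
((1304749 + 776345) + 2631028) + (-52 + 696*H) = ((1304749 + 776345) + 2631028) + (-52 + 696*(-56)) = (2081094 + 2631028) + (-52 - 38976) = 4712122 - 39028 = 4673094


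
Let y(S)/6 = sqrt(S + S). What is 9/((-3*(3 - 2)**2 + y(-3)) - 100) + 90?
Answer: 973323/10825 - 54*I*sqrt(6)/10825 ≈ 89.914 - 0.012219*I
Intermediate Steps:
y(S) = 6*sqrt(2)*sqrt(S) (y(S) = 6*sqrt(S + S) = 6*sqrt(2*S) = 6*(sqrt(2)*sqrt(S)) = 6*sqrt(2)*sqrt(S))
9/((-3*(3 - 2)**2 + y(-3)) - 100) + 90 = 9/((-3*(3 - 2)**2 + 6*sqrt(2)*sqrt(-3)) - 100) + 90 = 9/((-3*1**2 + 6*sqrt(2)*(I*sqrt(3))) - 100) + 90 = 9/((-3*1 + 6*I*sqrt(6)) - 100) + 90 = 9/((-3 + 6*I*sqrt(6)) - 100) + 90 = 9/(-103 + 6*I*sqrt(6)) + 90 = 90 + 9/(-103 + 6*I*sqrt(6))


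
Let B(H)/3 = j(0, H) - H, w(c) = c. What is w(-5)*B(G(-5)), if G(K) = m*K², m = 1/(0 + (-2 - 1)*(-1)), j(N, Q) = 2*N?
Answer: 125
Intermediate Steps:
m = ⅓ (m = 1/(0 - 3*(-1)) = 1/(0 + 3) = 1/3 = ⅓ ≈ 0.33333)
G(K) = K²/3
B(H) = -3*H (B(H) = 3*(2*0 - H) = 3*(0 - H) = 3*(-H) = -3*H)
w(-5)*B(G(-5)) = -(-15)*(⅓)*(-5)² = -(-15)*(⅓)*25 = -(-15)*25/3 = -5*(-25) = 125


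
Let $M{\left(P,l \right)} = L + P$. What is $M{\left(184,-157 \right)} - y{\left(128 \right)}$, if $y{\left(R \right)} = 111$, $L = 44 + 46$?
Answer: $163$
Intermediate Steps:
$L = 90$
$M{\left(P,l \right)} = 90 + P$
$M{\left(184,-157 \right)} - y{\left(128 \right)} = \left(90 + 184\right) - 111 = 274 - 111 = 163$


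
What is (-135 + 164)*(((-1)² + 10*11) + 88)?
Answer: 5771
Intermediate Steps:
(-135 + 164)*(((-1)² + 10*11) + 88) = 29*((1 + 110) + 88) = 29*(111 + 88) = 29*199 = 5771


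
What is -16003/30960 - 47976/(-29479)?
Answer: 1013584523/912669840 ≈ 1.1106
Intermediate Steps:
-16003/30960 - 47976/(-29479) = -16003*1/30960 - 47976*(-1/29479) = -16003/30960 + 47976/29479 = 1013584523/912669840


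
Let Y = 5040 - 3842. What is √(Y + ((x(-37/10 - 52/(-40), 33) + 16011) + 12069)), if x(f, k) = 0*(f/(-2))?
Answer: √29278 ≈ 171.11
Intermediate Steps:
x(f, k) = 0 (x(f, k) = 0*(f*(-½)) = 0*(-f/2) = 0)
Y = 1198
√(Y + ((x(-37/10 - 52/(-40), 33) + 16011) + 12069)) = √(1198 + ((0 + 16011) + 12069)) = √(1198 + (16011 + 12069)) = √(1198 + 28080) = √29278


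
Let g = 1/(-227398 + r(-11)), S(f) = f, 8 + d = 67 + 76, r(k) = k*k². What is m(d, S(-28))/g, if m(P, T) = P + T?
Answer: -24474003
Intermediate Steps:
r(k) = k³
d = 135 (d = -8 + (67 + 76) = -8 + 143 = 135)
g = -1/228729 (g = 1/(-227398 + (-11)³) = 1/(-227398 - 1331) = 1/(-228729) = -1/228729 ≈ -4.3720e-6)
m(d, S(-28))/g = (135 - 28)/(-1/228729) = 107*(-228729) = -24474003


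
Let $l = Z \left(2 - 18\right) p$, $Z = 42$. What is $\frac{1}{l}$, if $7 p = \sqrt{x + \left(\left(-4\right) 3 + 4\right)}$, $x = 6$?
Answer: $\frac{i \sqrt{2}}{192} \approx 0.0073657 i$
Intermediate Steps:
$p = \frac{i \sqrt{2}}{7}$ ($p = \frac{\sqrt{6 + \left(\left(-4\right) 3 + 4\right)}}{7} = \frac{\sqrt{6 + \left(-12 + 4\right)}}{7} = \frac{\sqrt{6 - 8}}{7} = \frac{\sqrt{-2}}{7} = \frac{i \sqrt{2}}{7} \approx 0.20203 i$)
$l = - 96 i \sqrt{2}$ ($l = 42 \left(2 - 18\right) \frac{i \sqrt{2}}{7} = 42 \left(-16\right) \frac{i \sqrt{2}}{7} = - 672 \frac{i \sqrt{2}}{7} = - 96 i \sqrt{2} \approx - 135.76 i$)
$\frac{1}{l} = \frac{1}{\left(-96\right) i \sqrt{2}} = \frac{i \sqrt{2}}{192}$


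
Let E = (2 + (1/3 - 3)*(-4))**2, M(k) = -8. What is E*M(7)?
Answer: -11552/9 ≈ -1283.6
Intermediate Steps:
E = 1444/9 (E = (2 + (1*(1/3) - 3)*(-4))**2 = (2 + (1/3 - 3)*(-4))**2 = (2 - 8/3*(-4))**2 = (2 + 32/3)**2 = (38/3)**2 = 1444/9 ≈ 160.44)
E*M(7) = (1444/9)*(-8) = -11552/9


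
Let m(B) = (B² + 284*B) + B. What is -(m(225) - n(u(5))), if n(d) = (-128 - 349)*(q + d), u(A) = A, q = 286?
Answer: -253557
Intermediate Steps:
m(B) = B² + 285*B
n(d) = -136422 - 477*d (n(d) = (-128 - 349)*(286 + d) = -477*(286 + d) = -136422 - 477*d)
-(m(225) - n(u(5))) = -(225*(285 + 225) - (-136422 - 477*5)) = -(225*510 - (-136422 - 2385)) = -(114750 - 1*(-138807)) = -(114750 + 138807) = -1*253557 = -253557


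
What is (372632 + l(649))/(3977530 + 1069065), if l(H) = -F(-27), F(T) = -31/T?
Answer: 10061033/136258065 ≈ 0.073838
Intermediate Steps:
l(H) = -31/27 (l(H) = -(-31)/(-27) = -(-31)*(-1)/27 = -1*31/27 = -31/27)
(372632 + l(649))/(3977530 + 1069065) = (372632 - 31/27)/(3977530 + 1069065) = (10061033/27)/5046595 = (10061033/27)*(1/5046595) = 10061033/136258065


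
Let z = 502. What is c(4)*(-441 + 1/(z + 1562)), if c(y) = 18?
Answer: -2730669/344 ≈ -7938.0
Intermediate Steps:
c(4)*(-441 + 1/(z + 1562)) = 18*(-441 + 1/(502 + 1562)) = 18*(-441 + 1/2064) = 18*(-910223/2064) = -2730669/344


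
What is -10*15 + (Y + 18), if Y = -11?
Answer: -143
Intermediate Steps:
-10*15 + (Y + 18) = -10*15 + (-11 + 18) = -150 + 7 = -143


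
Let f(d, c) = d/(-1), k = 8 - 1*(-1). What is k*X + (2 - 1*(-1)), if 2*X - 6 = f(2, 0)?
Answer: 21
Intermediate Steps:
k = 9 (k = 8 + 1 = 9)
f(d, c) = -d (f(d, c) = d*(-1) = -d)
X = 2 (X = 3 + (-1*2)/2 = 3 + (½)*(-2) = 3 - 1 = 2)
k*X + (2 - 1*(-1)) = 9*2 + (2 - 1*(-1)) = 18 + (2 + 1) = 18 + 3 = 21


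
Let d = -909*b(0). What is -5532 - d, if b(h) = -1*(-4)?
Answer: -1896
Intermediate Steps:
b(h) = 4
d = -3636 (d = -909*4 = -3636)
-5532 - d = -5532 - 1*(-3636) = -5532 + 3636 = -1896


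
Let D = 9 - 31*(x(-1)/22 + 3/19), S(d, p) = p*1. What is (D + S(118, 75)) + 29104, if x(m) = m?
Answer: 12199127/418 ≈ 29185.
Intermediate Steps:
S(d, p) = p
D = 2305/418 (D = 9 - 31*(-1/22 + 3/19) = 9 - 31*47/418 = 9 - 1457/418 = 2305/418 ≈ 5.5144)
(D + S(118, 75)) + 29104 = (2305/418 + 75) + 29104 = 33655/418 + 29104 = 12199127/418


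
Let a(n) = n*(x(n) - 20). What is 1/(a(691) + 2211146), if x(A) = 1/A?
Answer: 1/2197327 ≈ 4.5510e-7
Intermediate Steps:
a(n) = n*(-20 + 1/n) (a(n) = n*(1/n - 20) = n*(-20 + 1/n))
1/(a(691) + 2211146) = 1/((1 - 20*691) + 2211146) = 1/((1 - 13820) + 2211146) = 1/(-13819 + 2211146) = 1/2197327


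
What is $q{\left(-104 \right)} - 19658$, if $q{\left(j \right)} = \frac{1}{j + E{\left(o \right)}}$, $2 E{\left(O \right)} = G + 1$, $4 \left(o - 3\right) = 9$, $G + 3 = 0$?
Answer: $- \frac{2064091}{105} \approx -19658.0$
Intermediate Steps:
$G = -3$ ($G = -3 + 0 = -3$)
$o = \frac{21}{4}$ ($o = 3 + \frac{1}{4} \cdot 9 = 3 + \frac{9}{4} = \frac{21}{4} \approx 5.25$)
$E{\left(O \right)} = -1$ ($E{\left(O \right)} = \frac{-3 + 1}{2} = \frac{1}{2} \left(-2\right) = -1$)
$q{\left(j \right)} = \frac{1}{-1 + j}$ ($q{\left(j \right)} = \frac{1}{j - 1} = \frac{1}{-1 + j}$)
$q{\left(-104 \right)} - 19658 = \frac{1}{-1 - 104} - 19658 = \frac{1}{-105} - 19658 = - \frac{1}{105} - 19658 = - \frac{2064091}{105}$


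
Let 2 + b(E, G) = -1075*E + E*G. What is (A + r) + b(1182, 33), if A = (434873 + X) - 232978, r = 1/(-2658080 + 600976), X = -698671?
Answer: -3555543809889/2057104 ≈ -1.7284e+6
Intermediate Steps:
b(E, G) = -2 - 1075*E + E*G (b(E, G) = -2 + (-1075*E + E*G) = -2 - 1075*E + E*G)
r = -1/2057104 (r = 1/(-2057104) = -1/2057104 ≈ -4.8612e-7)
A = -496776 (A = (434873 - 698671) - 232978 = -263798 - 232978 = -496776)
(A + r) + b(1182, 33) = (-496776 - 1/2057104) + (-2 - 1075*1182 + 1182*33) = -1021919896705/2057104 + (-2 - 1270650 + 39006) = -1021919896705/2057104 - 1231646 = -3555543809889/2057104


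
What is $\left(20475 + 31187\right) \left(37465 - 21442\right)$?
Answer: $827780226$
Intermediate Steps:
$\left(20475 + 31187\right) \left(37465 - 21442\right) = 51662 \cdot 16023 = 827780226$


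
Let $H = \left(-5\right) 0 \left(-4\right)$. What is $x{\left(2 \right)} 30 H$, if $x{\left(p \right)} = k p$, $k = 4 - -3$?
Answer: $0$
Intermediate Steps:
$k = 7$ ($k = 4 + 3 = 7$)
$H = 0$ ($H = 0 \left(-4\right) = 0$)
$x{\left(p \right)} = 7 p$
$x{\left(2 \right)} 30 H = 7 \cdot 2 \cdot 30 \cdot 0 = 14 \cdot 30 \cdot 0 = 420 \cdot 0 = 0$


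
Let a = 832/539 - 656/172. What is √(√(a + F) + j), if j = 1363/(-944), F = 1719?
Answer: √(-881589134657 + 184409456*√18820028139)/781396 ≈ 6.3237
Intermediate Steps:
a = -52620/23177 (a = 832*(1/539) - 656*1/172 = 832/539 - 164/43 = -52620/23177 ≈ -2.2704)
j = -1363/944 (j = 1363*(-1/944) = -1363/944 ≈ -1.4439)
√(√(a + F) + j) = √(√(-52620/23177 + 1719) - 1363/944) = √(√(39788643/23177) - 1363/944) = √(√18820028139/3311 - 1363/944) = √(-1363/944 + √18820028139/3311)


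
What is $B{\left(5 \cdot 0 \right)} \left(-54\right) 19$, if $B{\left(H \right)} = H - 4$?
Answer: $4104$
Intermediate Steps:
$B{\left(H \right)} = -4 + H$ ($B{\left(H \right)} = H - 4 = -4 + H$)
$B{\left(5 \cdot 0 \right)} \left(-54\right) 19 = \left(-4 + 5 \cdot 0\right) \left(-54\right) 19 = \left(-4 + 0\right) \left(-54\right) 19 = \left(-4\right) \left(-54\right) 19 = 216 \cdot 19 = 4104$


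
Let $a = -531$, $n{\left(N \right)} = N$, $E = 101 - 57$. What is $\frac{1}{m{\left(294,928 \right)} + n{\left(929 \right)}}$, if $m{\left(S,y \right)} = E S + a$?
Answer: $\frac{1}{13334} \approx 7.4996 \cdot 10^{-5}$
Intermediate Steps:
$E = 44$
$m{\left(S,y \right)} = -531 + 44 S$ ($m{\left(S,y \right)} = 44 S - 531 = -531 + 44 S$)
$\frac{1}{m{\left(294,928 \right)} + n{\left(929 \right)}} = \frac{1}{\left(-531 + 44 \cdot 294\right) + 929} = \frac{1}{\left(-531 + 12936\right) + 929} = \frac{1}{12405 + 929} = \frac{1}{13334}$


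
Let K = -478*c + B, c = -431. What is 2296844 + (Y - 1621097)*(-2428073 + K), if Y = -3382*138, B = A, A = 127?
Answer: 4638972460308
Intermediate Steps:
B = 127
K = 206145 (K = -478*(-431) + 127 = 206018 + 127 = 206145)
Y = -466716
2296844 + (Y - 1621097)*(-2428073 + K) = 2296844 + (-466716 - 1621097)*(-2428073 + 206145) = 2296844 - 2087813*(-2221928) = 2296844 + 4638970163464 = 4638972460308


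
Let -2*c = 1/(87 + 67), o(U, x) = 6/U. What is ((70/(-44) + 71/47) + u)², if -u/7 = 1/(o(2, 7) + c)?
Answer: 5317234763569/910845001924 ≈ 5.8377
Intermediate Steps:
c = -1/308 (c = -1/(2*(87 + 67)) = -½/154 = -½*1/154 = -1/308 ≈ -0.0032468)
u = -2156/923 (u = -7/(6/2 - 1/308) = -7/(6*(½) - 1/308) = -7/(3 - 1/308) = -7/923/308 = -7*308/923 = -2156/923 ≈ -2.3359)
((70/(-44) + 71/47) + u)² = ((70/(-44) + 71/47) - 2156/923)² = ((70*(-1/44) + 71*(1/47)) - 2156/923)² = ((-35/22 + 71/47) - 2156/923)² = (-83/1034 - 2156/923)² = (-2305913/954382)² = 5317234763569/910845001924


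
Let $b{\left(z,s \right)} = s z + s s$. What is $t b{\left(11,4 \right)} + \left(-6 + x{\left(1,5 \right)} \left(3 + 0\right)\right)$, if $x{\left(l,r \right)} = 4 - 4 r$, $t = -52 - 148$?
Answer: $-12054$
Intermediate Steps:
$t = -200$
$b{\left(z,s \right)} = s^{2} + s z$ ($b{\left(z,s \right)} = s z + s^{2} = s^{2} + s z$)
$t b{\left(11,4 \right)} + \left(-6 + x{\left(1,5 \right)} \left(3 + 0\right)\right) = - 200 \cdot 4 \left(4 + 11\right) + \left(-6 + \left(4 - 20\right) \left(3 + 0\right)\right) = - 200 \cdot 4 \cdot 15 + \left(-6 + \left(4 - 20\right) 3\right) = \left(-200\right) 60 - 54 = -12000 - 54 = -12054$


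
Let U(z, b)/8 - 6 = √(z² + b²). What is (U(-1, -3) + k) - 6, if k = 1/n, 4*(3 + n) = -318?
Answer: 6928/165 + 8*√10 ≈ 67.286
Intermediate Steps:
U(z, b) = 48 + 8*√(b² + z²) (U(z, b) = 48 + 8*√(z² + b²) = 48 + 8*√(b² + z²))
n = -165/2 (n = -3 + (¼)*(-318) = -3 - 159/2 = -165/2 ≈ -82.500)
k = -2/165 (k = 1/(-165/2) = -2/165 ≈ -0.012121)
(U(-1, -3) + k) - 6 = ((48 + 8*√((-3)² + (-1)²)) - 2/165) - 6 = ((48 + 8*√(9 + 1)) - 2/165) - 6 = ((48 + 8*√10) - 2/165) - 6 = (7918/165 + 8*√10) - 6 = 6928/165 + 8*√10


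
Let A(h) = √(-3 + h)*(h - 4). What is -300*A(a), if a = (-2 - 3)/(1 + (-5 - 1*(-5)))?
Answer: 5400*I*√2 ≈ 7636.8*I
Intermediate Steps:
a = -5 (a = -5/(1 + (-5 + 5)) = -5/(1 + 0) = -5/1 = -5*1 = -5)
A(h) = √(-3 + h)*(-4 + h)
-300*A(a) = -300*√(-3 - 5)*(-4 - 5) = -300*√(-8)*(-9) = -300*2*I*√2*(-9) = -(-5400)*I*√2 = 5400*I*√2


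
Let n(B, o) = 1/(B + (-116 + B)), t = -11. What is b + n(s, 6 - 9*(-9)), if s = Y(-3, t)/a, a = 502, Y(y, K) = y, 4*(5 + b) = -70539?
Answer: -2054608525/116476 ≈ -17640.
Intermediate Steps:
b = -70559/4 (b = -5 + (¼)*(-70539) = -5 - 70539/4 = -70559/4 ≈ -17640.)
s = -3/502 ≈ -0.0059761
n(B, o) = 1/(-116 + 2*B)
b + n(s, 6 - 9*(-9)) = -70559/4 + 1/(2*(-58 - 3/502)) = -70559/4 + 1/(2*(-29119/502)) = -70559/4 + (½)*(-502/29119) = -70559/4 - 251/29119 = -2054608525/116476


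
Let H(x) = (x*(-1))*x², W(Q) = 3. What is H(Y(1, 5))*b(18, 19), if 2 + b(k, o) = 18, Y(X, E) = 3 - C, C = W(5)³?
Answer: 221184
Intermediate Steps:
C = 27 (C = 3³ = 27)
Y(X, E) = -24 (Y(X, E) = 3 - 1*27 = 3 - 27 = -24)
H(x) = -x³ (H(x) = (-x)*x² = -x³)
b(k, o) = 16 (b(k, o) = -2 + 18 = 16)
H(Y(1, 5))*b(18, 19) = -1*(-24)³*16 = -1*(-13824)*16 = 13824*16 = 221184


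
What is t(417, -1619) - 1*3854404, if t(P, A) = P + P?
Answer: -3853570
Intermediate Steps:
t(P, A) = 2*P
t(417, -1619) - 1*3854404 = 2*417 - 1*3854404 = 834 - 3854404 = -3853570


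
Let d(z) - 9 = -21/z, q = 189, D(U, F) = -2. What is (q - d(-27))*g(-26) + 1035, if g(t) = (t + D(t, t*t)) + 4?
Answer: -9799/3 ≈ -3266.3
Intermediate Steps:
d(z) = 9 - 21/z
g(t) = 2 + t (g(t) = (t - 2) + 4 = (-2 + t) + 4 = 2 + t)
(q - d(-27))*g(-26) + 1035 = (189 - (9 - 21/(-27)))*(2 - 26) + 1035 = (189 - (9 - 21*(-1/27)))*(-24) + 1035 = (189 - (9 + 7/9))*(-24) + 1035 = (189 - 1*88/9)*(-24) + 1035 = (189 - 88/9)*(-24) + 1035 = (1613/9)*(-24) + 1035 = -12904/3 + 1035 = -9799/3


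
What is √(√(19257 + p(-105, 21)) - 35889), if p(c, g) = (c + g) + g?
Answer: √(-35889 + √19194) ≈ 189.08*I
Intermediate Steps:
p(c, g) = c + 2*g
√(√(19257 + p(-105, 21)) - 35889) = √(√(19257 + (-105 + 2*21)) - 35889) = √(√(19257 + (-105 + 42)) - 35889) = √(√(19257 - 63) - 35889) = √(√19194 - 35889) = √(-35889 + √19194)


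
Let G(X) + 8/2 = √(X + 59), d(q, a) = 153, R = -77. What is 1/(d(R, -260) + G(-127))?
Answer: 149/22269 - 2*I*√17/22269 ≈ 0.0066909 - 0.0003703*I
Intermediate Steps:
G(X) = -4 + √(59 + X) (G(X) = -4 + √(X + 59) = -4 + √(59 + X))
1/(d(R, -260) + G(-127)) = 1/(153 + (-4 + √(59 - 127))) = 1/(153 + (-4 + √(-68))) = 1/(153 + (-4 + 2*I*√17)) = 1/(149 + 2*I*√17)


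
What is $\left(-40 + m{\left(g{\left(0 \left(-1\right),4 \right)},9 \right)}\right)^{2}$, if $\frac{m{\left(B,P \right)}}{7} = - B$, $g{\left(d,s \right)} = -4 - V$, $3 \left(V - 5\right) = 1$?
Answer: $\frac{5776}{9} \approx 641.78$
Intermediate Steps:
$V = \frac{16}{3}$ ($V = 5 + \frac{1}{3} \cdot 1 = 5 + \frac{1}{3} = \frac{16}{3} \approx 5.3333$)
$g{\left(d,s \right)} = - \frac{28}{3}$ ($g{\left(d,s \right)} = -4 - \frac{16}{3} = - \frac{28}{3}$)
$m{\left(B,P \right)} = - 7 B$ ($m{\left(B,P \right)} = 7 \left(- B\right) = - 7 B$)
$\left(-40 + m{\left(g{\left(0 \left(-1\right),4 \right)},9 \right)}\right)^{2} = \left(-40 - - \frac{196}{3}\right)^{2} = \left(-40 + \frac{196}{3}\right)^{2} = \left(\frac{76}{3}\right)^{2} = \frac{5776}{9}$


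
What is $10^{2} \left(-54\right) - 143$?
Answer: $-5543$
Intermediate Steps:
$10^{2} \left(-54\right) - 143 = 100 \left(-54\right) - 143 = -5400 - 143 = -5543$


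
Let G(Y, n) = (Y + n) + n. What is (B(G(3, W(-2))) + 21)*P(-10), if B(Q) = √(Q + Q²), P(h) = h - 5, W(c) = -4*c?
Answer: -315 - 30*√95 ≈ -607.40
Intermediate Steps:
P(h) = -5 + h
G(Y, n) = Y + 2*n
(B(G(3, W(-2))) + 21)*P(-10) = (√((3 + 2*(-4*(-2)))*(1 + (3 + 2*(-4*(-2))))) + 21)*(-5 - 10) = (√((3 + 2*8)*(1 + (3 + 2*8))) + 21)*(-15) = (√((3 + 16)*(1 + (3 + 16))) + 21)*(-15) = (√(19*(1 + 19)) + 21)*(-15) = (√(19*20) + 21)*(-15) = (√380 + 21)*(-15) = (2*√95 + 21)*(-15) = (21 + 2*√95)*(-15) = -315 - 30*√95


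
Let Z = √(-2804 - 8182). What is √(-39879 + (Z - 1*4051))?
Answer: √(-43930 + I*√10986) ≈ 0.25 + 209.59*I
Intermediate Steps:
Z = I*√10986 (Z = √(-10986) = I*√10986 ≈ 104.81*I)
√(-39879 + (Z - 1*4051)) = √(-39879 + (I*√10986 - 1*4051)) = √(-39879 + (I*√10986 - 4051)) = √(-39879 + (-4051 + I*√10986)) = √(-43930 + I*√10986)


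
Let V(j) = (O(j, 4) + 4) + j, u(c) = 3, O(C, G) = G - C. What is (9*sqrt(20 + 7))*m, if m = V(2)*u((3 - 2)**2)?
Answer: 648*sqrt(3) ≈ 1122.4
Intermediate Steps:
V(j) = 8 (V(j) = ((4 - j) + 4) + j = (8 - j) + j = 8)
m = 24 (m = 8*3 = 24)
(9*sqrt(20 + 7))*m = (9*sqrt(20 + 7))*24 = (9*sqrt(27))*24 = (9*(3*sqrt(3)))*24 = (27*sqrt(3))*24 = 648*sqrt(3)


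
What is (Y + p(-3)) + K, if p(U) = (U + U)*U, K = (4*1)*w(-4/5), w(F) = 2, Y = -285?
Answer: -259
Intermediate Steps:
K = 8 (K = (4*1)*2 = 4*2 = 8)
p(U) = 2*U² (p(U) = (2*U)*U = 2*U²)
(Y + p(-3)) + K = (-285 + 2*(-3)²) + 8 = (-285 + 2*9) + 8 = (-285 + 18) + 8 = -267 + 8 = -259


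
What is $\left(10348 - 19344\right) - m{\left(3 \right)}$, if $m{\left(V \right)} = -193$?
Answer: $-8803$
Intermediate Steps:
$\left(10348 - 19344\right) - m{\left(3 \right)} = \left(10348 - 19344\right) - -193 = \left(10348 - 19344\right) + 193 = -8996 + 193 = -8803$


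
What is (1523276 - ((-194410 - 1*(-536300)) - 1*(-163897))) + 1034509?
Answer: 2051998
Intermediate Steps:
(1523276 - ((-194410 - 1*(-536300)) - 1*(-163897))) + 1034509 = (1523276 - ((-194410 + 536300) + 163897)) + 1034509 = (1523276 - (341890 + 163897)) + 1034509 = (1523276 - 1*505787) + 1034509 = (1523276 - 505787) + 1034509 = 1017489 + 1034509 = 2051998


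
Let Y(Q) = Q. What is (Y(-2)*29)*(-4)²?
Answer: -928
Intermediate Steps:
(Y(-2)*29)*(-4)² = -2*29*(-4)² = -58*16 = -928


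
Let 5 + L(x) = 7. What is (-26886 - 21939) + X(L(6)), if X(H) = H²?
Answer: -48821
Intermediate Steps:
L(x) = 2 (L(x) = -5 + 7 = 2)
(-26886 - 21939) + X(L(6)) = (-26886 - 21939) + 2² = -48825 + 4 = -48821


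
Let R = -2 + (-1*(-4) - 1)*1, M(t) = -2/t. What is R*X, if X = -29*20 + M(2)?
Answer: -581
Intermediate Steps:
X = -581 (X = -29*20 - 2/2 = -580 - 2*½ = -580 - 1 = -581)
R = 1 (R = -2 + (4 - 1)*1 = -2 + 3*1 = -2 + 3 = 1)
R*X = 1*(-581) = -581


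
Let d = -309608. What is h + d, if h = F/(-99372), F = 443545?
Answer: -30766809721/99372 ≈ -3.0961e+5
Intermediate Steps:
h = -443545/99372 (h = 443545/(-99372) = 443545*(-1/99372) = -443545/99372 ≈ -4.4635)
h + d = -443545/99372 - 309608 = -30766809721/99372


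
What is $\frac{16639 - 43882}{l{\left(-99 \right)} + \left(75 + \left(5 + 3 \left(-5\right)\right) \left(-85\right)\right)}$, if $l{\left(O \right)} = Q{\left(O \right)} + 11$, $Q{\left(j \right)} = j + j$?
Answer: $- \frac{3027}{82} \approx -36.915$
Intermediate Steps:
$Q{\left(j \right)} = 2 j$
$l{\left(O \right)} = 11 + 2 O$ ($l{\left(O \right)} = 2 O + 11 = 11 + 2 O$)
$\frac{16639 - 43882}{l{\left(-99 \right)} + \left(75 + \left(5 + 3 \left(-5\right)\right) \left(-85\right)\right)} = \frac{16639 - 43882}{\left(11 + 2 \left(-99\right)\right) + \left(75 + \left(5 + 3 \left(-5\right)\right) \left(-85\right)\right)} = - \frac{27243}{\left(11 - 198\right) + \left(75 + \left(5 - 15\right) \left(-85\right)\right)} = - \frac{27243}{-187 + \left(75 - -850\right)} = - \frac{27243}{-187 + \left(75 + 850\right)} = - \frac{27243}{-187 + 925} = - \frac{27243}{738} = \left(-27243\right) \frac{1}{738} = - \frac{3027}{82}$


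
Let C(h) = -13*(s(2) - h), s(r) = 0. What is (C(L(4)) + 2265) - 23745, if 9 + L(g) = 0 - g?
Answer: -21649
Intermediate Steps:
L(g) = -9 - g (L(g) = -9 + (0 - g) = -9 - g)
C(h) = 13*h (C(h) = -13*(0 - h) = -(-13)*h = 13*h)
(C(L(4)) + 2265) - 23745 = (13*(-9 - 1*4) + 2265) - 23745 = (13*(-9 - 4) + 2265) - 23745 = (13*(-13) + 2265) - 23745 = (-169 + 2265) - 23745 = 2096 - 23745 = -21649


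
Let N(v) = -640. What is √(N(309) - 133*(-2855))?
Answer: 5*√15163 ≈ 615.69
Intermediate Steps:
√(N(309) - 133*(-2855)) = √(-640 - 133*(-2855)) = √(-640 + 379715) = √379075 = 5*√15163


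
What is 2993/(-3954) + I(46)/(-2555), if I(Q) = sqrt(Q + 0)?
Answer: -2993/3954 - sqrt(46)/2555 ≈ -0.75961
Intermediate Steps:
I(Q) = sqrt(Q)
2993/(-3954) + I(46)/(-2555) = 2993/(-3954) + sqrt(46)/(-2555) = 2993*(-1/3954) + sqrt(46)*(-1/2555) = -2993/3954 - sqrt(46)/2555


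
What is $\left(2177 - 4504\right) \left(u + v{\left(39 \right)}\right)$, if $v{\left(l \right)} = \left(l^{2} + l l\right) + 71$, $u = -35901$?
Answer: $76297676$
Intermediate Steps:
$v{\left(l \right)} = 71 + 2 l^{2}$ ($v{\left(l \right)} = \left(l^{2} + l^{2}\right) + 71 = 2 l^{2} + 71 = 71 + 2 l^{2}$)
$\left(2177 - 4504\right) \left(u + v{\left(39 \right)}\right) = \left(2177 - 4504\right) \left(-35901 + \left(71 + 2 \cdot 39^{2}\right)\right) = - 2327 \left(-35901 + \left(71 + 2 \cdot 1521\right)\right) = - 2327 \left(-35901 + \left(71 + 3042\right)\right) = - 2327 \left(-35901 + 3113\right) = \left(-2327\right) \left(-32788\right) = 76297676$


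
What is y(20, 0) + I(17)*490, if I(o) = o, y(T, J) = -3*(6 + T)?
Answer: 8252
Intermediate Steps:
y(T, J) = -18 - 3*T
y(20, 0) + I(17)*490 = (-18 - 3*20) + 17*490 = (-18 - 60) + 8330 = -78 + 8330 = 8252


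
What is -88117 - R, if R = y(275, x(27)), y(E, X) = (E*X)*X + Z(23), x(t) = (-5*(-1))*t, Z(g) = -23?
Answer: -5099969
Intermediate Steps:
x(t) = 5*t
y(E, X) = -23 + E*X² (y(E, X) = (E*X)*X - 23 = E*X² - 23 = -23 + E*X²)
R = 5011852 (R = -23 + 275*(5*27)² = -23 + 275*135² = -23 + 275*18225 = -23 + 5011875 = 5011852)
-88117 - R = -88117 - 1*5011852 = -88117 - 5011852 = -5099969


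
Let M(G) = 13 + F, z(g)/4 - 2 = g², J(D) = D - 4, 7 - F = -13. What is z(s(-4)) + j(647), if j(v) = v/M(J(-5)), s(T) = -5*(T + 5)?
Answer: 4211/33 ≈ 127.61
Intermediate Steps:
F = 20 (F = 7 - 1*(-13) = 7 + 13 = 20)
s(T) = -25 - 5*T (s(T) = -5*(5 + T) = -25 - 5*T)
J(D) = -4 + D
z(g) = 8 + 4*g²
M(G) = 33 (M(G) = 13 + 20 = 33)
j(v) = v/33
z(s(-4)) + j(647) = (8 + 4*(-25 - 5*(-4))²) + (1/33)*647 = (8 + 4*(-25 + 20)²) + 647/33 = (8 + 4*(-5)²) + 647/33 = (8 + 4*25) + 647/33 = (8 + 100) + 647/33 = 108 + 647/33 = 4211/33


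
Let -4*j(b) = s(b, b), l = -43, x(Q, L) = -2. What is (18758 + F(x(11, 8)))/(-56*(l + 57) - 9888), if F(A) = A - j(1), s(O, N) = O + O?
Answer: -1631/928 ≈ -1.7575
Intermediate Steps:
s(O, N) = 2*O
j(b) = -b/2
F(A) = 1/2 + A (F(A) = A - (-1)/2 = A - 1*(-1/2) = A + 1/2 = 1/2 + A)
(18758 + F(x(11, 8)))/(-56*(l + 57) - 9888) = (18758 + (1/2 - 2))/(-56*(-43 + 57) - 9888) = (18758 - 3/2)/(-56*14 - 9888) = 37513/(2*(-784 - 9888)) = (37513/2)/(-10672) = (37513/2)*(-1/10672) = -1631/928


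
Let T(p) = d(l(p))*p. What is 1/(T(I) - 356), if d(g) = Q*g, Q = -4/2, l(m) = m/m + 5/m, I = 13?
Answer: -1/392 ≈ -0.0025510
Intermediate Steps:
l(m) = 1 + 5/m
Q = -2 (Q = -4*½ = -2)
d(g) = -2*g
T(p) = -10 - 2*p (T(p) = (-2*(5 + p)/p)*p = -10 - 2*p)
1/(T(I) - 356) = 1/((-10 - 2*13) - 356) = 1/((-10 - 26) - 356) = 1/(-36 - 356) = 1/(-392) = -1/392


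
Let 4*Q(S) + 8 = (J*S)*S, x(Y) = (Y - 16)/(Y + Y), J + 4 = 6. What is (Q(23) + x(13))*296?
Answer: 1009656/13 ≈ 77666.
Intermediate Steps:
J = 2 (J = -4 + 6 = 2)
x(Y) = (-16 + Y)/(2*Y) (x(Y) = (-16 + Y)/((2*Y)) = (-16 + Y)*(1/(2*Y)) = (-16 + Y)/(2*Y))
Q(S) = -2 + S²/2 (Q(S) = -2 + ((2*S)*S)/4 = -2 + (2*S²)/4 = -2 + S²/2)
(Q(23) + x(13))*296 = ((-2 + (½)*23²) + (½)*(-16 + 13)/13)*296 = ((-2 + (½)*529) + (½)*(1/13)*(-3))*296 = ((-2 + 529/2) - 3/26)*296 = (525/2 - 3/26)*296 = (3411/13)*296 = 1009656/13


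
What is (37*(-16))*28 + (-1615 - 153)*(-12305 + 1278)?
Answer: 19479160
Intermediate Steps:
(37*(-16))*28 + (-1615 - 153)*(-12305 + 1278) = -592*28 - 1768*(-11027) = -16576 + 19495736 = 19479160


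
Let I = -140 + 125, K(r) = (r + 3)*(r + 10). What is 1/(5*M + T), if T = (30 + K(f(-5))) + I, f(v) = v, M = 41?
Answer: 1/210 ≈ 0.0047619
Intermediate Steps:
K(r) = (3 + r)*(10 + r)
I = -15
T = 5 (T = (30 + (30 + (-5)² + 13*(-5))) - 15 = (30 + (30 + 25 - 65)) - 15 = (30 - 10) - 15 = 20 - 15 = 5)
1/(5*M + T) = 1/(5*41 + 5) = 1/(205 + 5) = 1/210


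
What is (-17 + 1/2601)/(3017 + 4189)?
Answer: -22108/9371403 ≈ -0.0023591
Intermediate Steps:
(-17 + 1/2601)/(3017 + 4189) = (-17 + 1/2601)/7206 = -44216/2601*1/7206 = -22108/9371403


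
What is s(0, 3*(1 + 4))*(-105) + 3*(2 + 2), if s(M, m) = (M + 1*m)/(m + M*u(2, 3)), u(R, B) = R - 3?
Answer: -93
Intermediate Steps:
u(R, B) = -3 + R
s(M, m) = (M + m)/(m - M) (s(M, m) = (M + 1*m)/(m + M*(-3 + 2)) = (M + m)/(m + M*(-1)) = (M + m)/(m - M))
s(0, 3*(1 + 4))*(-105) + 3*(2 + 2) = ((0 + 3*(1 + 4))/(3*(1 + 4) - 1*0))*(-105) + 3*(2 + 2) = ((0 + 3*5)/(3*5 + 0))*(-105) + 3*4 = ((0 + 15)/(15 + 0))*(-105) + 12 = (15/15)*(-105) + 12 = ((1/15)*15)*(-105) + 12 = 1*(-105) + 12 = -105 + 12 = -93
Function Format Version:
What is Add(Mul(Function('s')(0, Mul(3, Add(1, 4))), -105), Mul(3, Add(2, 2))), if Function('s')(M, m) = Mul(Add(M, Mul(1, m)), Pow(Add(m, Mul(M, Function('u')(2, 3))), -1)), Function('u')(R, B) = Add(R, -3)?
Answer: -93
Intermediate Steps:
Function('u')(R, B) = Add(-3, R)
Function('s')(M, m) = Mul(Pow(Add(m, Mul(-1, M)), -1), Add(M, m)) (Function('s')(M, m) = Mul(Add(M, Mul(1, m)), Pow(Add(m, Mul(M, Add(-3, 2))), -1)) = Mul(Add(M, m), Pow(Add(m, Mul(M, -1)), -1)) = Mul(Add(M, m), Pow(Add(m, Mul(-1, M)), -1)) = Mul(Pow(Add(m, Mul(-1, M)), -1), Add(M, m)))
Add(Mul(Function('s')(0, Mul(3, Add(1, 4))), -105), Mul(3, Add(2, 2))) = Add(Mul(Mul(Pow(Add(Mul(3, Add(1, 4)), Mul(-1, 0)), -1), Add(0, Mul(3, Add(1, 4)))), -105), Mul(3, Add(2, 2))) = Add(Mul(Mul(Pow(Add(Mul(3, 5), 0), -1), Add(0, Mul(3, 5))), -105), Mul(3, 4)) = Add(Mul(Mul(Pow(Add(15, 0), -1), Add(0, 15)), -105), 12) = Add(Mul(Mul(Pow(15, -1), 15), -105), 12) = Add(Mul(Mul(Rational(1, 15), 15), -105), 12) = Add(Mul(1, -105), 12) = Add(-105, 12) = -93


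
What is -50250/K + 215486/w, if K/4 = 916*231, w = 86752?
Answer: 1854423069/764849008 ≈ 2.4246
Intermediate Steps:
K = 846384 (K = 4*(916*231) = 4*211596 = 846384)
-50250/K + 215486/w = -50250/846384 + 215486/86752 = -50250*1/846384 + 215486*(1/86752) = -8375/141064 + 107743/43376 = 1854423069/764849008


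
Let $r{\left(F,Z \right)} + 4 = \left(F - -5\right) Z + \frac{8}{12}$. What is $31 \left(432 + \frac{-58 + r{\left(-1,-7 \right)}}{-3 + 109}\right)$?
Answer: $\frac{2125174}{159} \approx 13366.0$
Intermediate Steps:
$r{\left(F,Z \right)} = - \frac{10}{3} + Z \left(5 + F\right)$ ($r{\left(F,Z \right)} = -4 + \left(\left(F - -5\right) Z + \frac{8}{12}\right) = -4 + \left(\left(F + 5\right) Z + 8 \cdot \frac{1}{12}\right) = -4 + \left(\left(5 + F\right) Z + \frac{2}{3}\right) = -4 + \left(Z \left(5 + F\right) + \frac{2}{3}\right) = -4 + \left(\frac{2}{3} + Z \left(5 + F\right)\right) = - \frac{10}{3} + Z \left(5 + F\right)$)
$31 \left(432 + \frac{-58 + r{\left(-1,-7 \right)}}{-3 + 109}\right) = 31 \left(432 + \frac{-58 - \frac{94}{3}}{-3 + 109}\right) = 31 \left(432 + \frac{-58 - \frac{94}{3}}{106}\right) = 31 \left(432 + \left(-58 - \frac{94}{3}\right) \frac{1}{106}\right) = 31 \left(432 - \frac{134}{159}\right) = 31 \cdot \frac{68554}{159} = \frac{2125174}{159}$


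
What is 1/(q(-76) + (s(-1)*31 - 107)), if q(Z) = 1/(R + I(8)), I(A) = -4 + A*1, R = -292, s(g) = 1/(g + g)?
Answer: -288/35281 ≈ -0.0081630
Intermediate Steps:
s(g) = 1/(2*g)
I(A) = -4 + A
q(Z) = -1/288 (q(Z) = 1/(-292 + (-4 + 8)) = 1/(-292 + 4) = 1/(-288) = -1/288)
1/(q(-76) + (s(-1)*31 - 107)) = 1/(-1/288 + (((½)/(-1))*31 - 107)) = 1/(-1/288 + (((½)*(-1))*31 - 107)) = 1/(-1/288 + (-½*31 - 107)) = 1/(-1/288 + (-31/2 - 107)) = 1/(-1/288 - 245/2) = 1/(-35281/288) = -288/35281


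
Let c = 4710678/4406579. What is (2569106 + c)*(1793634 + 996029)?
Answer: 31581700224766779476/4406579 ≈ 7.1669e+12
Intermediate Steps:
c = 4710678/4406579 (c = 4710678*(1/4406579) = 4710678/4406579 ≈ 1.0690)
(2569106 + c)*(1793634 + 996029) = (2569106 + 4710678/4406579)*(1793634 + 996029) = (11320973259052/4406579)*2789663 = 31581700224766779476/4406579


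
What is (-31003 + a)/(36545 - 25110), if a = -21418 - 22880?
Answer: -75301/11435 ≈ -6.5851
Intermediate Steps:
a = -44298
(-31003 + a)/(36545 - 25110) = (-31003 - 44298)/(36545 - 25110) = -75301/11435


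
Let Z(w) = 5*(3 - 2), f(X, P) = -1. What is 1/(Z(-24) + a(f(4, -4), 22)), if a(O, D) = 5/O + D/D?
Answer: 1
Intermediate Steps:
a(O, D) = 1 + 5/O (a(O, D) = 5/O + 1 = 1 + 5/O)
Z(w) = 5 (Z(w) = 5*1 = 5)
1/(Z(-24) + a(f(4, -4), 22)) = 1/(5 + (5 - 1)/(-1)) = 1/(5 - 1*4) = 1/(5 - 4) = 1/1 = 1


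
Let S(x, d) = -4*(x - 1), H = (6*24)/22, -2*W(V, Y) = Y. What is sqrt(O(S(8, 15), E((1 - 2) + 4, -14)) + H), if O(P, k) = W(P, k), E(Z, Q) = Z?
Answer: sqrt(2442)/22 ≈ 2.2462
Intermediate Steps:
W(V, Y) = -Y/2
H = 72/11 (H = 144*(1/22) = 72/11 ≈ 6.5455)
S(x, d) = 4 - 4*x (S(x, d) = -4*(-1 + x) = 4 - 4*x)
O(P, k) = -k/2
sqrt(O(S(8, 15), E((1 - 2) + 4, -14)) + H) = sqrt(-((1 - 2) + 4)/2 + 72/11) = sqrt(-(-1 + 4)/2 + 72/11) = sqrt(-1/2*3 + 72/11) = sqrt(-3/2 + 72/11) = sqrt(111/22) = sqrt(2442)/22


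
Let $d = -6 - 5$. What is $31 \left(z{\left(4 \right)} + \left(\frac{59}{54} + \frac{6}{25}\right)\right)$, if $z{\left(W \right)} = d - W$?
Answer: $- \frac{571981}{1350} \approx -423.69$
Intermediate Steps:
$d = -11$ ($d = -6 - 5 = -11$)
$z{\left(W \right)} = -11 - W$
$31 \left(z{\left(4 \right)} + \left(\frac{59}{54} + \frac{6}{25}\right)\right) = 31 \left(\left(-11 - 4\right) + \left(\frac{59}{54} + \frac{6}{25}\right)\right) = 31 \left(\left(-11 - 4\right) + \left(59 \cdot \frac{1}{54} + 6 \cdot \frac{1}{25}\right)\right) = 31 \left(-15 + \left(\frac{59}{54} + \frac{6}{25}\right)\right) = 31 \left(-15 + \frac{1799}{1350}\right) = 31 \left(- \frac{18451}{1350}\right) = - \frac{571981}{1350}$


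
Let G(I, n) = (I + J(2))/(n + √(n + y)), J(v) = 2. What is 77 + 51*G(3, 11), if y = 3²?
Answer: 10582/101 - 510*√5/101 ≈ 93.481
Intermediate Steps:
y = 9
G(I, n) = (2 + I)/(n + √(9 + n)) (G(I, n) = (I + 2)/(n + √(n + 9)) = (2 + I)/(n + √(9 + n)))
77 + 51*G(3, 11) = 77 + 51*((2 + 3)/(11 + √(9 + 11))) = 77 + 51*(5/(11 + √20)) = 77 + 51*(5/(11 + 2*√5)) = 77 + 255/(11 + 2*√5)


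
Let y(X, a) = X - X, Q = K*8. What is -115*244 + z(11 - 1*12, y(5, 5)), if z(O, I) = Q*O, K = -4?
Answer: -28028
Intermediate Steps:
Q = -32 (Q = -4*8 = -32)
y(X, a) = 0
z(O, I) = -32*O
-115*244 + z(11 - 1*12, y(5, 5)) = -115*244 - 32*(11 - 1*12) = -28060 - 32*(11 - 12) = -28060 - 32*(-1) = -28060 + 32 = -28028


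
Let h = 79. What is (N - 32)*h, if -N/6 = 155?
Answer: -75998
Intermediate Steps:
N = -930 (N = -6*155 = -930)
(N - 32)*h = (-930 - 32)*79 = -962*79 = -75998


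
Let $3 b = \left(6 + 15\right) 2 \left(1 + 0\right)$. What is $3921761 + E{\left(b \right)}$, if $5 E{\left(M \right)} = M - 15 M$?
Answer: $\frac{19608609}{5} \approx 3.9217 \cdot 10^{6}$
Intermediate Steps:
$b = 14$ ($b = \frac{\left(6 + 15\right) 2 \left(1 + 0\right)}{3} = \frac{21 \cdot 2 \cdot 1}{3} = \frac{21 \cdot 2}{3} = \frac{1}{3} \cdot 42 = 14$)
$E{\left(M \right)} = - \frac{14 M}{5}$ ($E{\left(M \right)} = \frac{M - 15 M}{5} = \frac{\left(-14\right) M}{5} = - \frac{14 M}{5}$)
$3921761 + E{\left(b \right)} = 3921761 - \frac{196}{5} = \frac{19608609}{5}$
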